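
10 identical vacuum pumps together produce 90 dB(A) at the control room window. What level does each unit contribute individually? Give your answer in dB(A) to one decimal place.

80.0 dB(A)

10 equal contributions raise the level by 10·log₁₀ 10 = 10.000 dB, so each unit alone gives 90 − 10.000.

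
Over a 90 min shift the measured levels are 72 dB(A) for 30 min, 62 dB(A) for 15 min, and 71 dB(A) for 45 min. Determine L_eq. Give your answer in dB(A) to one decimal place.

70.7 dB(A)

L_eq = 10·log₁₀[(1/T)·Σ tᵢ·10^(Lᵢ/10)] with T = 90 min.
Σ tᵢ·10^(Lᵢ/10) = 30·10^(72/10) + 15·10^(62/10) + 45·10^(71/10) = 1.066e+09.
L_eq = 10·log₁₀(1.066e+09/90) = 70.73 dB(A).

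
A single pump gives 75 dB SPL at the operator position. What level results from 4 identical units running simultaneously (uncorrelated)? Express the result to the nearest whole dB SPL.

N identical incoherent sources raise the level by 10·log₁₀ N.
L_total = 75 + 10·log₁₀(4) = 75 + 6.021 = 81.02 dB SPL.

81 dB SPL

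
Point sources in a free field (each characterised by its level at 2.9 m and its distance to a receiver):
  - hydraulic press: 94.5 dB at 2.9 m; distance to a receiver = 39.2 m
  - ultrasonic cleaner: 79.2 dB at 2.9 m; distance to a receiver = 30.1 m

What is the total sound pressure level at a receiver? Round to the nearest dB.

Propagate each source to the receiver with L = L_ref − 20·log₁₀(r/r_ref), then add intensities.
hydraulic press: 94.5 − 20·log₁₀(39.2/2.9) = 94.5 − 22.62 = 71.88 dB.
ultrasonic cleaner: 79.2 − 20·log₁₀(30.1/2.9) = 79.2 − 20.32 = 58.88 dB.
Σ 10^(L/10) = 1.620e+07 → L_total = 10·log₁₀(1.620e+07) = 72.09 dB.

72 dB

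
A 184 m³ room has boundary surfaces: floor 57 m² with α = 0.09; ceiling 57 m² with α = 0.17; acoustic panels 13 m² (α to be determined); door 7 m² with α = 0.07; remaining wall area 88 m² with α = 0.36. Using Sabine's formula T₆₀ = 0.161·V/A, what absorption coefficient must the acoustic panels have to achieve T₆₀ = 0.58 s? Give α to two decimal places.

0.31

Required total absorption A = 0.161·184/0.58 = 51.08 m².
Absorption from the other surfaces = 57·0.09 + 57·0.17 + 7·0.07 + 88·0.36 = 46.99 m², so the acoustic panels must supply 4.09 m² over 13 m².
α = 4.09/13 = 0.314.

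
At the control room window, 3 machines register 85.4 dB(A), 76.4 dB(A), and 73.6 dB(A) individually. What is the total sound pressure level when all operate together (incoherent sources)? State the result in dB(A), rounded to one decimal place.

For uncorrelated sources the intensities add, so convert each level to linear form, sum, and take 10·log₁₀ of the total.
Σ 10^(L/10) = 10^(85.4/10) + 10^(76.4/10) + 10^(73.6/10) = 4.133e+08.
L_total = 10·log₁₀(4.133e+08) = 86.16 dB(A).

86.2 dB(A)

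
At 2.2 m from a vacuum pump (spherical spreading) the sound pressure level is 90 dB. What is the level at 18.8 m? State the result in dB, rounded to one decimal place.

71.4 dB

Point-source attenuation: ΔL = 20·log₁₀(r₂/r₁) = 20·log₁₀(18.8/2.2) = 18.635 dB.
L₂ = 90 − 20·log₁₀(18.8/2.2) = 90 − 18.635 = 71.37 dB.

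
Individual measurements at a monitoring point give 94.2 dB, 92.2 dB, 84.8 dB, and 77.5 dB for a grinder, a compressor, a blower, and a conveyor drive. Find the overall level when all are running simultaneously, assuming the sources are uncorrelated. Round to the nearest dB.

97 dB

For uncorrelated sources the intensities add, so convert each level to linear form, sum, and take 10·log₁₀ of the total.
Σ 10^(L/10) = 10^(94.2/10) + 10^(92.2/10) + 10^(84.8/10) + 10^(77.5/10) = 4.648e+09.
L_total = 10·log₁₀(4.648e+09) = 96.67 dB.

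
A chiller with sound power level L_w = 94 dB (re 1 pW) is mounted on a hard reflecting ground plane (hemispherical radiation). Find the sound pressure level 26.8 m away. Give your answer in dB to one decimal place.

The power spreads over a hemisphere of area 2π·r², so L_p = L_w − 10·log₁₀(2π·r²).
2π·r² = 4513 m², 10·log₁₀ of that is 36.544 dB.
L_p = 94 − 36.544 = 57.46 dB.

57.5 dB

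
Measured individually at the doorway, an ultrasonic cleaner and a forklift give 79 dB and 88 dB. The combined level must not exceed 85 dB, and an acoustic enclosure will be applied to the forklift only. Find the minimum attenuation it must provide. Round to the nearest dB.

Fixed contribution from the other source: Σ 10^(L/10) = 10^(79/10) = 7.943e+07 (79.00 dB).
To meet 85 dB overall, the treated forklift may contribute at most 10^(85/10) − 7.943e+07 = 2.368e+08, i.e. 83.74 dB.
So the forklift must be reduced from 88 to 83.74 dB: IL = 4.26 dB.

4 dB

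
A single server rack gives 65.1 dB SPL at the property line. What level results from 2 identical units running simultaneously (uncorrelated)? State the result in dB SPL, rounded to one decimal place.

68.1 dB SPL

N identical incoherent sources raise the level by 10·log₁₀ N.
L_total = 65.1 + 10·log₁₀(2) = 65.1 + 3.010 = 68.11 dB SPL.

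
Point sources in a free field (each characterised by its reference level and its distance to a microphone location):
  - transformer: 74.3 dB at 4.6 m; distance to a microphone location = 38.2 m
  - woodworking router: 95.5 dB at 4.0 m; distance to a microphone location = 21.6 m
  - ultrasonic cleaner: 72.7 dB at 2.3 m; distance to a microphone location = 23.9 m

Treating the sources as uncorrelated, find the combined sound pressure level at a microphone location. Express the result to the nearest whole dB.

81 dB

Apply inverse-square spreading to bring every level to the receiver, then sum 10^(L/10).
transformer: 74.3 − 20·log₁₀(38.2/4.6) = 74.3 − 18.39 = 55.91 dB.
woodworking router: 95.5 − 20·log₁₀(21.6/4.0) = 95.5 − 14.65 = 80.85 dB.
ultrasonic cleaner: 72.7 − 20·log₁₀(23.9/2.3) = 72.7 − 20.33 = 52.37 dB.
Σ 10^(L/10) = 1.222e+08 → L_total = 10·log₁₀(1.222e+08) = 80.87 dB.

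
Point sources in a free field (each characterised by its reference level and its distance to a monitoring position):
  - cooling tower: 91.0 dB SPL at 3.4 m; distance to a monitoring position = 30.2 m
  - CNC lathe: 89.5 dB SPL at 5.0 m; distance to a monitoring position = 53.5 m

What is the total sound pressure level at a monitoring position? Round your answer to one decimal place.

73.8 dB SPL

First find each source's level at the receiver (point-source: −20·log₁₀(r/r_ref)), then combine on an intensity basis.
cooling tower: 91.0 − 20·log₁₀(30.2/3.4) = 91.0 − 18.97 = 72.03 dB SPL.
CNC lathe: 89.5 − 20·log₁₀(53.5/5.0) = 89.5 − 20.59 = 68.91 dB SPL.
Σ 10^(L/10) = 2.374e+07 → L_total = 10·log₁₀(2.374e+07) = 73.76 dB SPL.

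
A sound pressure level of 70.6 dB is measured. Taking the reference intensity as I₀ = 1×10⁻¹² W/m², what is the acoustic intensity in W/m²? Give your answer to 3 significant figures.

1.15e-05 W/m²

L = 10·log₁₀(I/I₀) ⇒ I = I₀·10^(L/10) = 10⁻¹² × 10^7.06.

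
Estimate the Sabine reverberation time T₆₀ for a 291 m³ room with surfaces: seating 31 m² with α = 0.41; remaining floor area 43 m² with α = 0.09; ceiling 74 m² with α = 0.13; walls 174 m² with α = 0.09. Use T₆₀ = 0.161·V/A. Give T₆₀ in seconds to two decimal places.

A = Σ Sᵢαᵢ = 31·0.41 + 43·0.09 + 74·0.13 + 174·0.09 = 41.86 m².
T₆₀ = 0.161 × 291 / 41.86 = 1.119 s.

1.12 s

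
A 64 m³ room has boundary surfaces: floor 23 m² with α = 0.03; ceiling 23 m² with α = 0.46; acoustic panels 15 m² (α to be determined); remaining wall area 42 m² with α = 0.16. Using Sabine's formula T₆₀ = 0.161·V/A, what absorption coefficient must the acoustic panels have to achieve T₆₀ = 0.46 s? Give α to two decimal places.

0.29

A = 0.161·V/T₆₀ = 0.161·64/0.46 = 22.40 m² sabins.
Absorption from the other surfaces = 23·0.03 + 23·0.46 + 42·0.16 = 17.99 m², so the acoustic panels must supply 4.41 m² over 15 m².
α = 4.41/15 = 0.294.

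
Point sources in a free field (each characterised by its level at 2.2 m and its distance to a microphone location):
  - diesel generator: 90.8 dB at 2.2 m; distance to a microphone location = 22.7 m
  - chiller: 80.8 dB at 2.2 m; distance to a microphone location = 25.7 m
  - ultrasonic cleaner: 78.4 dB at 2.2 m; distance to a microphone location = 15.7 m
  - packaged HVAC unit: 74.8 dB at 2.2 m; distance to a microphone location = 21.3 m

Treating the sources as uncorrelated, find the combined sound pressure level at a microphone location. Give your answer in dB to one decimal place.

Propagate each source to the receiver with L = L_ref − 20·log₁₀(r/r_ref), then add intensities.
diesel generator: 90.8 − 20·log₁₀(22.7/2.2) = 90.8 − 20.27 = 70.53 dB.
chiller: 80.8 − 20·log₁₀(25.7/2.2) = 80.8 − 21.35 = 59.45 dB.
ultrasonic cleaner: 78.4 − 20·log₁₀(15.7/2.2) = 78.4 − 17.07 = 61.33 dB.
packaged HVAC unit: 74.8 − 20·log₁₀(21.3/2.2) = 74.8 − 19.72 = 55.08 dB.
Σ 10^(L/10) = 1.385e+07 → L_total = 10·log₁₀(1.385e+07) = 71.42 dB.

71.4 dB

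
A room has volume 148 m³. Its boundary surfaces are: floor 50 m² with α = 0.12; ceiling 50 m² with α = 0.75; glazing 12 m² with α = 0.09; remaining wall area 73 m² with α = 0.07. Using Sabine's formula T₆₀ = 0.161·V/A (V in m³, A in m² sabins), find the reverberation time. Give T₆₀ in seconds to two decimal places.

Summing Sᵢαᵢ: 50·0.12 + 50·0.75 + 12·0.09 + 73·0.07 = 49.69 m².
T₆₀ = 0.161·V/A = 0.161·148/49.69 = 0.480 s.

0.48 s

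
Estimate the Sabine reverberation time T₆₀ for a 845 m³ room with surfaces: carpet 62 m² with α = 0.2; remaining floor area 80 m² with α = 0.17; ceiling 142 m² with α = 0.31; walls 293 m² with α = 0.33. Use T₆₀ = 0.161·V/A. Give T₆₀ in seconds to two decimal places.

A = Σ Sᵢαᵢ = 62·0.2 + 80·0.17 + 142·0.31 + 293·0.33 = 166.71 m².
T₆₀ = 0.161·V/A = 0.161·845/166.71 = 0.816 s.

0.82 s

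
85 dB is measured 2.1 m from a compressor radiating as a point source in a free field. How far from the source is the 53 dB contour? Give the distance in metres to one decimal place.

The 32.0 dB drop corresponds to a distance ratio of 10^(32.0/20) for a point source.
r₂ = 2.1·10^((85−53)/20) = 2.1·10^(32.0/20) = 83.60 m.

83.6 m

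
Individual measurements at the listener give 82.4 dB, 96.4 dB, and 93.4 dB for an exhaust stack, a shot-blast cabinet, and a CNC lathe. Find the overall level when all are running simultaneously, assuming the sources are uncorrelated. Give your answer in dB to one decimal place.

98.3 dB

Incoherent sources combine by intensity addition: L_total = 10·log₁₀(Σ 10^(L_i/10)).
Σ 10^(L/10) = 10^(82.4/10) + 10^(96.4/10) + 10^(93.4/10) = 6.727e+09.
L_total = 10·log₁₀(6.727e+09) = 98.28 dB.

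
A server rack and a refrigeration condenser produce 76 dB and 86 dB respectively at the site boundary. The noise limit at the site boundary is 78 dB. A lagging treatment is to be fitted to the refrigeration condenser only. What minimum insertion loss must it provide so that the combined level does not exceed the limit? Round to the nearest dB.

12 dB

Fixed contribution from the other source: Σ 10^(L/10) = 10^(76/10) = 3.981e+07 (76.00 dB).
To meet 78 dB overall, the treated refrigeration condenser may contribute at most 10^(78/10) − 3.981e+07 = 2.329e+07, i.e. 73.67 dB.
So the refrigeration condenser must be reduced from 86 to 73.67 dB: IL = 12.33 dB.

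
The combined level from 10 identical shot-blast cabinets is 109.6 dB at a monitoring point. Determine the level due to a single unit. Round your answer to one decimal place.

Dividing the total intensity by 10 lowers the level by 10·log₁₀ 10 = 10.000 dB: L₁ = 109.6 − 10.000.

99.6 dB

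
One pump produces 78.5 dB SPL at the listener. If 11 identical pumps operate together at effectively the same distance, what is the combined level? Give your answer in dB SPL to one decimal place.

With 11 equal, uncorrelated contributions the intensity is 11× that of one unit, giving a rise of 10·log₁₀ 11.
L_total = 78.5 + 10·log₁₀(11) = 78.5 + 10.414 = 88.91 dB SPL.

88.9 dB SPL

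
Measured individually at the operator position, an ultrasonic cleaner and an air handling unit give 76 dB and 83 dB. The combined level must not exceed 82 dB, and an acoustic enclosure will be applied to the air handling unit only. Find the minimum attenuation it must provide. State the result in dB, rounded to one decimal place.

Fixed contribution from the other source: Σ 10^(L/10) = 10^(76/10) = 3.981e+07 (76.00 dB).
To meet 82 dB overall, the treated air handling unit may contribute at most 10^(82/10) − 3.981e+07 = 1.187e+08, i.e. 80.74 dB.
Required insertion loss = 83 − 80.74 = 2.26 dB.

2.3 dB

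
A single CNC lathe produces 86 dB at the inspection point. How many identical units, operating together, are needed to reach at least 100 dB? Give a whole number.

The shortfall is 100 − 86 = 14.0 dB, and N units add 10·log₁₀ N, so need 10·log₁₀ N ≥ 14.0.
N ≥ 10^(14.0/10) = 25.119, so N = 26.

26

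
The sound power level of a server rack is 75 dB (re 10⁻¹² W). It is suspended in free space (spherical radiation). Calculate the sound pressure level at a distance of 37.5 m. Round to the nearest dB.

33 dB

L_p = L_w − 10·log₁₀(4π·r²) with r = 37.5 m.
4π·r² = 1.767e+04 m², 10·log₁₀ of that is 42.473 dB.
L_p = 75 − 42.473 = 32.53 dB.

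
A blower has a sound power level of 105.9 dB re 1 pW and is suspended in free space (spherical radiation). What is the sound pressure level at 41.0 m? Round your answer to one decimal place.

Free-field spherical radiation: L_p = L_w − 10·log₁₀(4π·r²), r = 41.0 m.
4π·r² = 2.112e+04 m², 10·log₁₀ of that is 43.248 dB.
L_p = 105.9 − 43.248 = 62.65 dB.

62.7 dB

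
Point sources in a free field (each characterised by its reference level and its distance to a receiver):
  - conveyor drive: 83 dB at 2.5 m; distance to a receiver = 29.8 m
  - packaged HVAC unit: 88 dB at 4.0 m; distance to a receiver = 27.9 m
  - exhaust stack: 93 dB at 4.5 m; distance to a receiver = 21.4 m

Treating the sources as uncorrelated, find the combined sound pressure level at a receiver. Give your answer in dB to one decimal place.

Propagate each source to the receiver with L = L_ref − 20·log₁₀(r/r_ref), then add intensities.
conveyor drive: 83 − 20·log₁₀(29.8/2.5) = 83 − 21.53 = 61.47 dB.
packaged HVAC unit: 88 − 20·log₁₀(27.9/4.0) = 88 − 16.87 = 71.13 dB.
exhaust stack: 93 − 20·log₁₀(21.4/4.5) = 93 − 13.54 = 79.46 dB.
Σ 10^(L/10) = 1.026e+08 → L_total = 10·log₁₀(1.026e+08) = 80.11 dB.

80.1 dB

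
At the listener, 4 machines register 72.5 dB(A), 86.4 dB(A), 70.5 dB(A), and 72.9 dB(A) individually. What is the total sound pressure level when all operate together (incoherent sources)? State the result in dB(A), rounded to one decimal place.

86.9 dB(A)

For uncorrelated sources the intensities add, so convert each level to linear form, sum, and take 10·log₁₀ of the total.
Σ 10^(L/10) = 10^(72.5/10) + 10^(86.4/10) + 10^(70.5/10) + 10^(72.9/10) = 4.850e+08.
L_total = 10·log₁₀(4.850e+08) = 86.86 dB(A).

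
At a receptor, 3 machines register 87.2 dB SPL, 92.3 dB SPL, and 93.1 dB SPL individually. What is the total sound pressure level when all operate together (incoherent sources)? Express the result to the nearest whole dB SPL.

For uncorrelated sources the intensities add, so convert each level to linear form, sum, and take 10·log₁₀ of the total.
Σ 10^(L/10) = 10^(87.2/10) + 10^(92.3/10) + 10^(93.1/10) = 4.265e+09.
L_total = 10·log₁₀(4.265e+09) = 96.30 dB SPL.

96 dB SPL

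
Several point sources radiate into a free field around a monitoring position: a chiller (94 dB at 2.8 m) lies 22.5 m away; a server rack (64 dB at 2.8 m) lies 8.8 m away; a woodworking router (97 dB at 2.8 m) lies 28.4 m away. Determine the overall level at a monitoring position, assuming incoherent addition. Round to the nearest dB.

79 dB

Apply inverse-square spreading to bring every level to the receiver, then sum 10^(L/10).
chiller: 94 − 20·log₁₀(22.5/2.8) = 94 − 18.10 = 75.90 dB.
server rack: 64 − 20·log₁₀(8.8/2.8) = 64 − 9.95 = 54.05 dB.
woodworking router: 97 − 20·log₁₀(28.4/2.8) = 97 − 20.12 = 76.88 dB.
Σ 10^(L/10) = 8.787e+07 → L_total = 10·log₁₀(8.787e+07) = 79.44 dB.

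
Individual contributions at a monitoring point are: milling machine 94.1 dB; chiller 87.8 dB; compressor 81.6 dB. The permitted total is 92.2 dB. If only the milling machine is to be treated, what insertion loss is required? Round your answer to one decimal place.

The untreated sources together contribute 10^(87.8/10) + 10^(81.6/10) = 7.471e+08, i.e. 88.73 dB.
The limit corresponds to 10^(92.2/10) = 1.660e+09; subtracting the fixed part leaves 9.125e+08 for the milling machine, i.e. 89.60 dB.
So the milling machine must be reduced from 94.1 to 89.60 dB: IL = 4.50 dB.

4.5 dB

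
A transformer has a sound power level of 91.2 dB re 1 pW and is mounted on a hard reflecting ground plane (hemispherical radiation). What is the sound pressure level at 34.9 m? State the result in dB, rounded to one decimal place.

Free-field hemispherical radiation: L_p = L_w − 10·log₁₀(2π·r²), r = 34.9 m.
2π·r² = 7653 m², 10·log₁₀ of that is 38.838 dB.
L_p = 91.2 − 38.838 = 52.36 dB.

52.4 dB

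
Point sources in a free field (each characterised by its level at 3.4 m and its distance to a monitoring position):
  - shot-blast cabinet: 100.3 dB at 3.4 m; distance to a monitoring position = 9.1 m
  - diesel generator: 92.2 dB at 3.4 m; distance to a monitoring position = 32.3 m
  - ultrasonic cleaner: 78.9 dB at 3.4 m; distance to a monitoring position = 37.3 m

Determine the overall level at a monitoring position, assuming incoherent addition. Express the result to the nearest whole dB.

92 dB

Propagate each source to the receiver with L = L_ref − 20·log₁₀(r/r_ref), then add intensities.
shot-blast cabinet: 100.3 − 20·log₁₀(9.1/3.4) = 100.3 − 8.55 = 91.75 dB.
diesel generator: 92.2 − 20·log₁₀(32.3/3.4) = 92.2 − 19.55 = 72.65 dB.
ultrasonic cleaner: 78.9 − 20·log₁₀(37.3/3.4) = 78.9 − 20.80 = 58.10 dB.
Σ 10^(L/10) = 1.515e+09 → L_total = 10·log₁₀(1.515e+09) = 91.80 dB.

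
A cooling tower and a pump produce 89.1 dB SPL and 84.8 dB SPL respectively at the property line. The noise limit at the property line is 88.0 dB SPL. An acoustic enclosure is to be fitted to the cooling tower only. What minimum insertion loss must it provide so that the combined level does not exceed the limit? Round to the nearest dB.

4 dB

Everything except the cooling tower sums to 10^(84.8/10) = 3.020e+08 in linear terms, 84.80 dB SPL.
The limit corresponds to 10^(88.0/10) = 6.310e+08; subtracting the fixed part leaves 3.290e+08 for the cooling tower, i.e. 85.17 dB SPL.
So the cooling tower must be reduced from 89.1 to 85.17 dB SPL: IL = 3.93 dB.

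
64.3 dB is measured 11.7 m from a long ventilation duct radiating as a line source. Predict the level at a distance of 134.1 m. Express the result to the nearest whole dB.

Cylindrical spreading from a line source gives a 10·log₁₀(r₂/r₁) drop.
L₂ = 64.3 − 10·log₁₀(134.1/11.7) = 64.3 − 10.592 = 53.71 dB.

54 dB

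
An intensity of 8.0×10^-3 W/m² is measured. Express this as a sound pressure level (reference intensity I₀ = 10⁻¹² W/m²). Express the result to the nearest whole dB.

L = 10·log₁₀(I/I₀) = 10·log₁₀(8.0×10^-3/10⁻¹²) = 10·log₁₀(8.0×10^9).
L = 10·(0.9031 + 9) = 99.03 dB.

99 dB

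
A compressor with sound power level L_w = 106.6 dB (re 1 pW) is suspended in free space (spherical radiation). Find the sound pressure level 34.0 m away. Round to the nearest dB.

65 dB

Free-field spherical radiation: L_p = L_w − 10·log₁₀(4π·r²), r = 34.0 m.
4π·r² = 1.453e+04 m², 10·log₁₀ of that is 41.622 dB.
L_p = 106.6 − 41.622 = 64.98 dB.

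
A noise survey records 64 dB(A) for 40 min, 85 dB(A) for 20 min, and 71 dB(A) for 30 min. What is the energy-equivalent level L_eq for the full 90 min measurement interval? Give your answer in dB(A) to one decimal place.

78.8 dB(A)

The energy average is taken in the linear domain: L_eq = 10·log₁₀[(Σ tᵢ·10^(Lᵢ/10))/T], T = 90 min.
Σ tᵢ·10^(Lᵢ/10) = 40·10^(64/10) + 20·10^(85/10) + 30·10^(71/10) = 6.803e+09.
L_eq = 10·log₁₀(6.803e+09/90) = 78.78 dB(A).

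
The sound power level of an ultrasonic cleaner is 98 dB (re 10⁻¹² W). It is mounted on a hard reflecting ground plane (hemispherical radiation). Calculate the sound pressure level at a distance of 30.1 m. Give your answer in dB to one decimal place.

The power spreads over a hemisphere of area 2π·r², so L_p = L_w − 10·log₁₀(2π·r²).
2π·r² = 5693 m², 10·log₁₀ of that is 37.553 dB.
L_p = 98 − 37.553 = 60.45 dB.

60.4 dB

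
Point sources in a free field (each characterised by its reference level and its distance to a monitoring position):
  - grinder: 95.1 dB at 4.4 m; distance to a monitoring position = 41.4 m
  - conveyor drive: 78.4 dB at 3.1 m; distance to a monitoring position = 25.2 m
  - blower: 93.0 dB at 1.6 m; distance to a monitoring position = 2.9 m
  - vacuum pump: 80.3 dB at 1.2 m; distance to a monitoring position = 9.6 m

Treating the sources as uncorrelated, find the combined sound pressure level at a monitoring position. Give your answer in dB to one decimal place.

88.1 dB

First find each source's level at the receiver (point-source: −20·log₁₀(r/r_ref)), then combine on an intensity basis.
grinder: 95.1 − 20·log₁₀(41.4/4.4) = 95.1 − 19.47 = 75.63 dB.
conveyor drive: 78.4 − 20·log₁₀(25.2/3.1) = 78.4 − 18.20 = 60.20 dB.
blower: 93.0 − 20·log₁₀(2.9/1.6) = 93.0 − 5.17 = 87.83 dB.
vacuum pump: 80.3 − 20·log₁₀(9.6/1.2) = 80.3 − 18.06 = 62.24 dB.
Σ 10^(L/10) = 6.466e+08 → L_total = 10·log₁₀(6.466e+08) = 88.11 dB.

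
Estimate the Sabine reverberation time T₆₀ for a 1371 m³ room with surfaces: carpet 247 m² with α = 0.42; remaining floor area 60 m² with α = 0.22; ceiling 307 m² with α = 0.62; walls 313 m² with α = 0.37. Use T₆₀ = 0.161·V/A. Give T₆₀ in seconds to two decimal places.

Total absorption A = 247·0.42 + 60·0.22 + 307·0.62 + 313·0.37 = 423.09 m² sabins.
T₆₀ = 0.161·V/A = 0.161·1371/423.09 = 0.522 s.

0.52 s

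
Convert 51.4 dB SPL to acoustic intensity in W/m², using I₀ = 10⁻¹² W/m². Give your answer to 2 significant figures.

L = 10·log₁₀(I/I₀) ⇒ I = I₀·10^(L/10) = 10⁻¹² × 10^5.14.

1.4e-07 W/m²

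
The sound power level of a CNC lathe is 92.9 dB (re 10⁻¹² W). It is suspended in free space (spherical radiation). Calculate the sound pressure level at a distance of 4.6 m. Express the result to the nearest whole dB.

The power spreads over a sphere of area 4π·r², so L_p = L_w − 10·log₁₀(4π·r²).
4π·r² = 265.9 m², 10·log₁₀ of that is 24.247 dB.
L_p = 92.9 − 24.247 = 68.65 dB.

69 dB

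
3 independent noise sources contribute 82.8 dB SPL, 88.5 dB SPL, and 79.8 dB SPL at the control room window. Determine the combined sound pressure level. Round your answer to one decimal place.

For uncorrelated sources the intensities add, so convert each level to linear form, sum, and take 10·log₁₀ of the total.
Σ 10^(L/10) = 10^(82.8/10) + 10^(88.5/10) + 10^(79.8/10) = 9.940e+08.
L_total = 10·log₁₀(9.940e+08) = 89.97 dB SPL.

90.0 dB SPL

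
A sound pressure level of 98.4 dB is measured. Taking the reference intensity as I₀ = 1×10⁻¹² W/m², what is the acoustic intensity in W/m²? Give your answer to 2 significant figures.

I = I₀·10^(L/10) = 10⁻¹² × 10^(98.4/10) = 10^(-2.160).

0.0069 W/m²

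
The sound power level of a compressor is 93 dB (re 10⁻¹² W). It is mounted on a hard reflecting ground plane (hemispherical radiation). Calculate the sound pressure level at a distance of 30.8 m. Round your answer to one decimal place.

55.2 dB

Free-field hemispherical radiation: L_p = L_w − 10·log₁₀(2π·r²), r = 30.8 m.
2π·r² = 5960 m², 10·log₁₀ of that is 37.753 dB.
L_p = 93 − 37.753 = 55.25 dB.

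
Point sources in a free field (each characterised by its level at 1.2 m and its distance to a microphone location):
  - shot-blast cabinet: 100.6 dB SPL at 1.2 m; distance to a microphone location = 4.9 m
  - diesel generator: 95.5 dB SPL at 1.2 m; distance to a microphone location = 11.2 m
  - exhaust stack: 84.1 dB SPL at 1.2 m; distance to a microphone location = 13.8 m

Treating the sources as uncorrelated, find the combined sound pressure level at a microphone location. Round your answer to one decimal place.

88.6 dB SPL

Propagate each source to the receiver with L = L_ref − 20·log₁₀(r/r_ref), then add intensities.
shot-blast cabinet: 100.6 − 20·log₁₀(4.9/1.2) = 100.6 − 12.22 = 88.38 dB SPL.
diesel generator: 95.5 − 20·log₁₀(11.2/1.2) = 95.5 − 19.40 = 76.10 dB SPL.
exhaust stack: 84.1 − 20·log₁₀(13.8/1.2) = 84.1 − 21.21 = 62.89 dB SPL.
Σ 10^(L/10) = 7.313e+08 → L_total = 10·log₁₀(7.313e+08) = 88.64 dB SPL.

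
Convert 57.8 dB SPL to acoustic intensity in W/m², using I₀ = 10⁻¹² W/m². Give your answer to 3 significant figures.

6.03e-07 W/m²

I = I₀·10^(L/10) = 10⁻¹² × 10^(57.8/10) = 10^(-6.220).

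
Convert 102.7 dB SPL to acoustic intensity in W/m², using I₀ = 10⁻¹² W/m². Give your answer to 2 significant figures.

0.019 W/m²

I/I₀ = 10^(102.7/10) = 1.862e+10, so I = 1.862e+10 × 10⁻¹² W/m².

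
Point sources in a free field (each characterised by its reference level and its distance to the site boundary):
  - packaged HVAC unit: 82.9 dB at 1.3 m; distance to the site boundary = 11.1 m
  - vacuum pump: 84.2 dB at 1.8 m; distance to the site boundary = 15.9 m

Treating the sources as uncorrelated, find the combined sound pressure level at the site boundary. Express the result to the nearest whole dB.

First find each source's level at the receiver (point-source: −20·log₁₀(r/r_ref)), then combine on an intensity basis.
packaged HVAC unit: 82.9 − 20·log₁₀(11.1/1.3) = 82.9 − 18.63 = 64.27 dB.
vacuum pump: 84.2 − 20·log₁₀(15.9/1.8) = 84.2 − 18.92 = 65.28 dB.
Σ 10^(L/10) = 6.045e+06 → L_total = 10·log₁₀(6.045e+06) = 67.81 dB.

68 dB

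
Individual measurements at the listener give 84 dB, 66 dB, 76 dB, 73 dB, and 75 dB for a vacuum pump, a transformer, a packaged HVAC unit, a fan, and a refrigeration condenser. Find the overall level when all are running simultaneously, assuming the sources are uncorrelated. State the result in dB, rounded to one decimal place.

85.4 dB

Incoherent sources combine by intensity addition: L_total = 10·log₁₀(Σ 10^(L_i/10)).
Σ 10^(L/10) = 10^(84/10) + 10^(66/10) + 10^(76/10) + 10^(73/10) + 10^(75/10) = 3.466e+08.
L_total = 10·log₁₀(3.466e+08) = 85.40 dB.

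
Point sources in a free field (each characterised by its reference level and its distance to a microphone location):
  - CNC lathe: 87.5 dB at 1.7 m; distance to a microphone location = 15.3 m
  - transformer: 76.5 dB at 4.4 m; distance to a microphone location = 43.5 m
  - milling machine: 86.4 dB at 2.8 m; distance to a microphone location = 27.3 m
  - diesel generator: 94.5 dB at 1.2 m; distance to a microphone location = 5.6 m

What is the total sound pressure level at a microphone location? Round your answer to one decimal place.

81.5 dB

First find each source's level at the receiver (point-source: −20·log₁₀(r/r_ref)), then combine on an intensity basis.
CNC lathe: 87.5 − 20·log₁₀(15.3/1.7) = 87.5 − 19.08 = 68.42 dB.
transformer: 76.5 − 20·log₁₀(43.5/4.4) = 76.5 − 19.90 = 56.60 dB.
milling machine: 86.4 − 20·log₁₀(27.3/2.8) = 86.4 − 19.78 = 66.62 dB.
diesel generator: 94.5 − 20·log₁₀(5.6/1.2) = 94.5 − 13.38 = 81.12 dB.
Σ 10^(L/10) = 1.414e+08 → L_total = 10·log₁₀(1.414e+08) = 81.50 dB.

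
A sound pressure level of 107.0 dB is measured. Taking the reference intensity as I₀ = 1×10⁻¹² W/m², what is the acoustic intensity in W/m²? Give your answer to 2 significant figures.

I = I₀·10^(L/10) = 10⁻¹² × 10^(107.0/10) = 10^(-1.300).

0.050 W/m²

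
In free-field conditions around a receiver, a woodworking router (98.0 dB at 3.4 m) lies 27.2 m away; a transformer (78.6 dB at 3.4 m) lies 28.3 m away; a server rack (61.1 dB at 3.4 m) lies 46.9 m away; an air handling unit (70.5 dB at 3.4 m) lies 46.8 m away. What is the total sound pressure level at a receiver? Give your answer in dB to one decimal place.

80.0 dB

Apply inverse-square spreading to bring every level to the receiver, then sum 10^(L/10).
woodworking router: 98.0 − 20·log₁₀(27.2/3.4) = 98.0 − 18.06 = 79.94 dB.
transformer: 78.6 − 20·log₁₀(28.3/3.4) = 78.6 − 18.41 = 60.19 dB.
server rack: 61.1 − 20·log₁₀(46.9/3.4) = 61.1 − 22.79 = 38.31 dB.
air handling unit: 70.5 − 20·log₁₀(46.8/3.4) = 70.5 − 22.78 = 47.72 dB.
Σ 10^(L/10) = 9.970e+07 → L_total = 10·log₁₀(9.970e+07) = 79.99 dB.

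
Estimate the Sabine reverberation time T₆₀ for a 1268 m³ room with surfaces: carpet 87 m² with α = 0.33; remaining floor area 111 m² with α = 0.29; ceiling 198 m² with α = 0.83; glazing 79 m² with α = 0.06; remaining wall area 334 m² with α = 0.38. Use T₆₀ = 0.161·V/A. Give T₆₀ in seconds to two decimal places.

0.57 s

Summing Sᵢαᵢ: 87·0.33 + 111·0.29 + 198·0.83 + 79·0.06 + 334·0.38 = 356.90 m².
T₆₀ = 0.161·V/A = 0.161·1268/356.90 = 0.572 s.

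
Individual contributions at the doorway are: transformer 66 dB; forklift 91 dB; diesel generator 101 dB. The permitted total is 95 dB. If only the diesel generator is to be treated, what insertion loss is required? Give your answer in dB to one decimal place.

8.2 dB

Everything except the diesel generator sums to 10^(66/10) + 10^(91/10) = 1.263e+09 in linear terms, 91.01 dB.
To meet 95 dB overall, the treated diesel generator may contribute at most 10^(95/10) − 1.263e+09 = 1.899e+09, i.e. 92.79 dB.
Required insertion loss = 101 − 92.79 = 8.21 dB.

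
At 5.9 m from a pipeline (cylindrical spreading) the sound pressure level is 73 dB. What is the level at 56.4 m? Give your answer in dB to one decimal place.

63.2 dB

Line-source attenuation: ΔL = 10·log₁₀(r₂/r₁) = 10·log₁₀(56.4/5.9) = 9.804 dB.
L₂ = 73 − 10·log₁₀(56.4/5.9) = 73 − 9.804 = 63.20 dB.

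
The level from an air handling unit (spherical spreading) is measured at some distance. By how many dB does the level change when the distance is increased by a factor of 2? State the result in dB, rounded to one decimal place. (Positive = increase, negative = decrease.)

-6.0 dB

Point-source spreading: ΔL = −20·log₁₀(r₂/r₁).
ΔL = −20·log₁₀(2) = -6.02 dB.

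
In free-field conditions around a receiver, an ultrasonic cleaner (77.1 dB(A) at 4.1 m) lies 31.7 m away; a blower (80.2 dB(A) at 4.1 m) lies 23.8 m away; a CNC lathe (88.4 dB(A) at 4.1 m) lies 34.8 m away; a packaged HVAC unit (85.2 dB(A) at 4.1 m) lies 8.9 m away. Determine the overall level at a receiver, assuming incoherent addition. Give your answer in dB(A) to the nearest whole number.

Propagate each source to the receiver with L = L_ref − 20·log₁₀(r/r_ref), then add intensities.
ultrasonic cleaner: 77.1 − 20·log₁₀(31.7/4.1) = 77.1 − 17.77 = 59.33 dB(A).
blower: 80.2 − 20·log₁₀(23.8/4.1) = 80.2 − 15.28 = 64.92 dB(A).
CNC lathe: 88.4 − 20·log₁₀(34.8/4.1) = 88.4 − 18.58 = 69.82 dB(A).
packaged HVAC unit: 85.2 − 20·log₁₀(8.9/4.1) = 85.2 − 6.73 = 78.47 dB(A).
Σ 10^(L/10) = 8.384e+07 → L_total = 10·log₁₀(8.384e+07) = 79.23 dB(A).

79 dB(A)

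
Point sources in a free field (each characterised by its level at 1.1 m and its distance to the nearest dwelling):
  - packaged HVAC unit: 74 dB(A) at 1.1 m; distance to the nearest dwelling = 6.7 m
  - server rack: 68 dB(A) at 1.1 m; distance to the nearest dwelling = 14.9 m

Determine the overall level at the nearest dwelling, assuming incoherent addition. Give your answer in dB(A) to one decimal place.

58.5 dB(A)

Apply inverse-square spreading to bring every level to the receiver, then sum 10^(L/10).
packaged HVAC unit: 74 − 20·log₁₀(6.7/1.1) = 74 − 15.69 = 58.31 dB(A).
server rack: 68 − 20·log₁₀(14.9/1.1) = 68 − 22.64 = 45.36 dB(A).
Σ 10^(L/10) = 7.115e+05 → L_total = 10·log₁₀(7.115e+05) = 58.52 dB(A).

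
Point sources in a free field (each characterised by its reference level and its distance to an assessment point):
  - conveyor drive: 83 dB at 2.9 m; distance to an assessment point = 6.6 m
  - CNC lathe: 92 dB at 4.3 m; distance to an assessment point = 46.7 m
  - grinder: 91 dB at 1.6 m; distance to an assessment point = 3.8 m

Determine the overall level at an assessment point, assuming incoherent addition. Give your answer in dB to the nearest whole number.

84 dB

Apply inverse-square spreading to bring every level to the receiver, then sum 10^(L/10).
conveyor drive: 83 − 20·log₁₀(6.6/2.9) = 83 − 7.14 = 75.86 dB.
CNC lathe: 92 − 20·log₁₀(46.7/4.3) = 92 − 20.72 = 71.28 dB.
grinder: 91 − 20·log₁₀(3.8/1.6) = 91 − 7.51 = 83.49 dB.
Σ 10^(L/10) = 2.751e+08 → L_total = 10·log₁₀(2.751e+08) = 84.40 dB.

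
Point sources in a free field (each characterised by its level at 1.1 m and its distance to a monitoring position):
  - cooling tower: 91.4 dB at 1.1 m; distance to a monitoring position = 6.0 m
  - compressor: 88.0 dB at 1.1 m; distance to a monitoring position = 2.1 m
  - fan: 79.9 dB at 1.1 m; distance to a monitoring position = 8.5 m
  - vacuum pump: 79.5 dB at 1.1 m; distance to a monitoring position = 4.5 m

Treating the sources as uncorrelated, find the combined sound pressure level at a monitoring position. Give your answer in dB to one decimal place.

83.6 dB

First find each source's level at the receiver (point-source: −20·log₁₀(r/r_ref)), then combine on an intensity basis.
cooling tower: 91.4 − 20·log₁₀(6.0/1.1) = 91.4 − 14.74 = 76.66 dB.
compressor: 88.0 − 20·log₁₀(2.1/1.1) = 88.0 − 5.62 = 82.38 dB.
fan: 79.9 − 20·log₁₀(8.5/1.1) = 79.9 − 17.76 = 62.14 dB.
vacuum pump: 79.5 − 20·log₁₀(4.5/1.1) = 79.5 − 12.24 = 67.26 dB.
Σ 10^(L/10) = 2.265e+08 → L_total = 10·log₁₀(2.265e+08) = 83.55 dB.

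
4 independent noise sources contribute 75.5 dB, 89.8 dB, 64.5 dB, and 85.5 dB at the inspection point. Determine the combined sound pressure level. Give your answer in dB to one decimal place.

Incoherent sources combine by intensity addition: L_total = 10·log₁₀(Σ 10^(L_i/10)).
Σ 10^(L/10) = 10^(75.5/10) + 10^(89.8/10) + 10^(64.5/10) + 10^(85.5/10) = 1.348e+09.
L_total = 10·log₁₀(1.348e+09) = 91.30 dB.

91.3 dB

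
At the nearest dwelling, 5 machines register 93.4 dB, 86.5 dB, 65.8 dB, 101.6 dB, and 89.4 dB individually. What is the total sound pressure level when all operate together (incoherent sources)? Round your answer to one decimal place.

Incoherent sources combine by intensity addition: L_total = 10·log₁₀(Σ 10^(L_i/10)).
Σ 10^(L/10) = 10^(93.4/10) + 10^(86.5/10) + 10^(65.8/10) + 10^(101.6/10) + 10^(89.4/10) = 1.796e+10.
L_total = 10·log₁₀(1.796e+10) = 102.54 dB.

102.5 dB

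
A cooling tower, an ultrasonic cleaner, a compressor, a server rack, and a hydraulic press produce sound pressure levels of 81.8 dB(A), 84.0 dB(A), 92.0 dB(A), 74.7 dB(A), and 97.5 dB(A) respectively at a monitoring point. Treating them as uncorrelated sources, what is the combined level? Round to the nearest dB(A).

For uncorrelated sources the intensities add, so convert each level to linear form, sum, and take 10·log₁₀ of the total.
Σ 10^(L/10) = 10^(81.8/10) + 10^(84.0/10) + 10^(92.0/10) + 10^(74.7/10) + 10^(97.5/10) = 7.640e+09.
L_total = 10·log₁₀(7.640e+09) = 98.83 dB(A).

99 dB(A)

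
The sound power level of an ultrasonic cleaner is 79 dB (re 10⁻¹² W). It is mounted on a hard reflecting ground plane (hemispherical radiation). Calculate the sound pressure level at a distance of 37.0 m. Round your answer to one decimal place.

Free-field hemispherical radiation: L_p = L_w − 10·log₁₀(2π·r²), r = 37.0 m.
2π·r² = 8602 m², 10·log₁₀ of that is 39.346 dB.
L_p = 79 − 39.346 = 39.65 dB.

39.7 dB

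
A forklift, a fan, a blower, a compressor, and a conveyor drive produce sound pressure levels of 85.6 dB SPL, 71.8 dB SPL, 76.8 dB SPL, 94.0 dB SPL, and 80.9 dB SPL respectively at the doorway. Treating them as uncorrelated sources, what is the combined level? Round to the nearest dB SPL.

95 dB SPL

Incoherent sources combine by intensity addition: L_total = 10·log₁₀(Σ 10^(L_i/10)).
Σ 10^(L/10) = 10^(85.6/10) + 10^(71.8/10) + 10^(76.8/10) + 10^(94.0/10) + 10^(80.9/10) = 3.061e+09.
L_total = 10·log₁₀(3.061e+09) = 94.86 dB SPL.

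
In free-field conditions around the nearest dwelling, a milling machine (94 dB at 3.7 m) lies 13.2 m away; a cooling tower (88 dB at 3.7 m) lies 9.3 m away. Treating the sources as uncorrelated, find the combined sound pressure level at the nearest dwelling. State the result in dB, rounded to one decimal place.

84.7 dB

Apply inverse-square spreading to bring every level to the receiver, then sum 10^(L/10).
milling machine: 94 − 20·log₁₀(13.2/3.7) = 94 − 11.05 = 82.95 dB.
cooling tower: 88 − 20·log₁₀(9.3/3.7) = 88 − 8.01 = 79.99 dB.
Σ 10^(L/10) = 2.972e+08 → L_total = 10·log₁₀(2.972e+08) = 84.73 dB.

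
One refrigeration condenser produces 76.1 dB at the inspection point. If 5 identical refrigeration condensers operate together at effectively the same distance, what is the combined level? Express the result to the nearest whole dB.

With 5 equal, uncorrelated contributions the intensity is 5× that of one unit, giving a rise of 10·log₁₀ 5.
L_total = 76.1 + 10·log₁₀(5) = 76.1 + 6.990 = 83.09 dB.

83 dB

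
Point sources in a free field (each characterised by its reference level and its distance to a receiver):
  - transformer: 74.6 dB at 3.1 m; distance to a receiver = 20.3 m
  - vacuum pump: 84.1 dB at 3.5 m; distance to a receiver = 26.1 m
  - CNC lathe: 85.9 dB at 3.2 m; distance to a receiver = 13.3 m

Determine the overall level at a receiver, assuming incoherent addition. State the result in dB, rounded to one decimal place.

74.4 dB

First find each source's level at the receiver (point-source: −20·log₁₀(r/r_ref)), then combine on an intensity basis.
transformer: 74.6 − 20·log₁₀(20.3/3.1) = 74.6 − 16.32 = 58.28 dB.
vacuum pump: 84.1 − 20·log₁₀(26.1/3.5) = 84.1 − 17.45 = 66.65 dB.
CNC lathe: 85.9 − 20·log₁₀(13.3/3.2) = 85.9 − 12.37 = 73.53 dB.
Σ 10^(L/10) = 2.782e+07 → L_total = 10·log₁₀(2.782e+07) = 74.44 dB.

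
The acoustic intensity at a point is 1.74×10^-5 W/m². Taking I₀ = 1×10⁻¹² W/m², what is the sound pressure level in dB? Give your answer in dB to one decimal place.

L = 10·log₁₀(I/I₀) = 10·log₁₀(1.74×10^-5/10⁻¹²) = 10·log₁₀(1.74×10^7).
L = 10·(0.2405 + 7) = 72.41 dB.

72.4 dB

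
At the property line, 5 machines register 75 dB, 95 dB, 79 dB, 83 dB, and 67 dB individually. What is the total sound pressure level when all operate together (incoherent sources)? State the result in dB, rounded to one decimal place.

95.4 dB

Incoherent sources combine by intensity addition: L_total = 10·log₁₀(Σ 10^(L_i/10)).
Σ 10^(L/10) = 10^(75/10) + 10^(95/10) + 10^(79/10) + 10^(83/10) + 10^(67/10) = 3.478e+09.
L_total = 10·log₁₀(3.478e+09) = 95.41 dB.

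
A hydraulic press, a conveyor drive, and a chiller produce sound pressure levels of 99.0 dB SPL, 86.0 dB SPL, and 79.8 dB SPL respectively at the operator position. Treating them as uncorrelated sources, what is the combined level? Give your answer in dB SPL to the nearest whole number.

Incoherent sources combine by intensity addition: L_total = 10·log₁₀(Σ 10^(L_i/10)).
Σ 10^(L/10) = 10^(99.0/10) + 10^(86.0/10) + 10^(79.8/10) = 8.437e+09.
L_total = 10·log₁₀(8.437e+09) = 99.26 dB SPL.

99 dB SPL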